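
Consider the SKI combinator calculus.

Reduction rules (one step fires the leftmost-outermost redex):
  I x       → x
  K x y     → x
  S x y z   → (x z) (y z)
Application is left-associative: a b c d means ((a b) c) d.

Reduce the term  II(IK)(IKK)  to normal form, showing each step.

  start: II(IK)(IKK)
  step 1: I(IK)(IKK)
  step 2: IK(IKK)
  step 3: K(IKK)
  step 4: K(KK)

Answer: normal form = K(KK)  (in 4 steps)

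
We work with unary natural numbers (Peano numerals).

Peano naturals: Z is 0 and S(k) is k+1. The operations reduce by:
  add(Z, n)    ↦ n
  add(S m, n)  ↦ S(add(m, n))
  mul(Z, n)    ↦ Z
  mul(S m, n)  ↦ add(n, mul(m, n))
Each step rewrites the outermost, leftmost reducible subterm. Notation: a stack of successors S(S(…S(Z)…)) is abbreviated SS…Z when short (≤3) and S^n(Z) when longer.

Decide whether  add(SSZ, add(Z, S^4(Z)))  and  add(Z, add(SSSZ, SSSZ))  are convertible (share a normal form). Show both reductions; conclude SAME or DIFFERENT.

Term A:
  start: add(SSZ, add(Z, S^4(Z)))
  [1] S(add(SZ, add(Z, S^4(Z))))
  [2] S(S(add(Z, add(Z, S^4(Z)))))
  [3] S(S(add(Z, S^4(Z))))
  [4] S^6(Z)

Term B:
  start: add(Z, add(SSSZ, SSSZ))
  [1] add(SSSZ, SSSZ)
  [2] S(add(SSZ, SSSZ))
  [3] S(S(add(SZ, SSSZ)))
  [4] S(S(S(add(Z, SSSZ))))
  [5] S^6(Z)

Answer: SAME — A ⇓ S^6(Z), B ⇓ S^6(Z)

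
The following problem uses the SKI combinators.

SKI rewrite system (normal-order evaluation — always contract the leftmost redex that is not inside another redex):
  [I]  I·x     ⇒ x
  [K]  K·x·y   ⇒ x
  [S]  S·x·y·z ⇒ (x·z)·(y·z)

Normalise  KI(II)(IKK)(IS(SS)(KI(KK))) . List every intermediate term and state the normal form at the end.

  start: KI(II)(IKK)(IS(SS)(KI(KK)))
  step 1: I(IKK)(IS(SS)(KI(KK)))
  step 2: IKK(IS(SS)(KI(KK)))
  step 3: KK(IS(SS)(KI(KK)))
  step 4: K

Answer: normal form = K  (in 4 steps)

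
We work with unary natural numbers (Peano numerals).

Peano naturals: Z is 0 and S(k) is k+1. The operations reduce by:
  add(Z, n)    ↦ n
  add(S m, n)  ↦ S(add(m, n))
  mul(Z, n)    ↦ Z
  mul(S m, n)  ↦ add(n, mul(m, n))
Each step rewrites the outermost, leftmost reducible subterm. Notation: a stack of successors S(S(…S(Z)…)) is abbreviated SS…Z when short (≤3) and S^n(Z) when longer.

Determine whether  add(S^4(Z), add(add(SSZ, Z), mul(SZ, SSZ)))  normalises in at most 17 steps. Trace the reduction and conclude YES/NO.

Answer: YES — reaches normal form S^8(Z) in 16 ≤ 17 steps

Working:
  start: add(S^4(Z), add(add(SSZ, Z), mul(SZ, SSZ)))
  [1] S(add(SSSZ, add(add(SSZ, Z), mul(SZ, SSZ))))
  [2] S(S(add(SSZ, add(add(SSZ, Z), mul(SZ, SSZ)))))
  [3] S(S(S(add(SZ, add(add(SSZ, Z), mul(SZ, SSZ))))))
  [4] S(S(S(S(add(Z, add(add(SSZ, Z), mul(SZ, SSZ)))))))
  [5] S(S(S(S(add(add(SSZ, Z), mul(SZ, SSZ))))))
  [6] S(S(S(S(add(S(add(SZ, Z)), mul(SZ, SSZ))))))
  [7] S(S(S(S(S(add(add(SZ, Z), mul(SZ, SSZ)))))))
  [8] S(S(S(S(S(add(S(add(Z, Z)), mul(SZ, SSZ)))))))
  [9] S(S(S(S(S(S(add(add(Z, Z), mul(SZ, SSZ))))))))
  [10] S(S(S(S(S(S(add(Z, mul(SZ, SSZ))))))))
  [11] S(S(S(S(S(S(mul(SZ, SSZ)))))))
  [12] S(S(S(S(S(S(add(SSZ, mul(Z, SSZ))))))))
  [13] S(S(S(S(S(S(S(add(SZ, mul(Z, SSZ)))))))))
  [14] S(S(S(S(S(S(S(S(add(Z, mul(Z, SSZ))))))))))
  [15] S(S(S(S(S(S(S(S(mul(Z, SSZ)))))))))
  [16] S^8(Z)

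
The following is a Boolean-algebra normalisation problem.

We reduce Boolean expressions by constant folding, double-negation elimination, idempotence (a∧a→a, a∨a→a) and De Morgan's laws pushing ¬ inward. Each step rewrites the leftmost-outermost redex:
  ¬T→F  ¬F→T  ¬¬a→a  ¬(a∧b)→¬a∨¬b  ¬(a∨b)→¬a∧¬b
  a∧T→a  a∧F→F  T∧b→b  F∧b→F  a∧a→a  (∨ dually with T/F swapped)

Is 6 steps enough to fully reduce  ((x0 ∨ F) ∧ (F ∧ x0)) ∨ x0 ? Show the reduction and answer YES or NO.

  start: ((x0 ∨ F) ∧ (F ∧ x0)) ∨ x0
  [1] (x0 ∧ (F ∧ x0)) ∨ x0
  [2] (x0 ∧ F) ∨ x0
  [3] F ∨ x0
  [4] x0

Answer: YES — reaches normal form x0 in 4 ≤ 6 steps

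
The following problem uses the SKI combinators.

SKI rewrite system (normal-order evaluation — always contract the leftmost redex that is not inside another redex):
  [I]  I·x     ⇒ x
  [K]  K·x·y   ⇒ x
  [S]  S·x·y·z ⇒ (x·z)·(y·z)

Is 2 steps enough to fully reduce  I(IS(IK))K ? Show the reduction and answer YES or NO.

  start: I(IS(IK))K
  →1  IS(IK)K
  →2  S(IK)K

Answer: NO — after 2 steps the term is S(IK)K, not yet normal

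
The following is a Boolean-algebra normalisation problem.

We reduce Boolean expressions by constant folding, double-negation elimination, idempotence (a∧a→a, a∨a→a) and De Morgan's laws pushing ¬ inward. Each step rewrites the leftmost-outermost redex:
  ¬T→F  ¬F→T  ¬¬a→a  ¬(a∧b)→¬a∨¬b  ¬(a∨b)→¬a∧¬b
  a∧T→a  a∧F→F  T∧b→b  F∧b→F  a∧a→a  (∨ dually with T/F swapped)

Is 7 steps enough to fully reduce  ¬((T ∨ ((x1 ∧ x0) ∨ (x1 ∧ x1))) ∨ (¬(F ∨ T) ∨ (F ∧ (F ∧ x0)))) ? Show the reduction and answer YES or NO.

Answer: YES — reaches normal form F in 5 ≤ 7 steps

Working:
  start: ¬((T ∨ ((x1 ∧ x0) ∨ (x1 ∧ x1))) ∨ (¬(F ∨ T) ∨ (F ∧ (F ∧ x0))))
  [1] ¬(T ∨ ((x1 ∧ x0) ∨ (x1 ∧ x1))) ∧ ¬(¬(F ∨ T) ∨ (F ∧ (F ∧ x0)))
  [2] (¬T ∧ ¬((x1 ∧ x0) ∨ (x1 ∧ x1))) ∧ ¬(¬(F ∨ T) ∨ (F ∧ (F ∧ x0)))
  [3] (F ∧ ¬((x1 ∧ x0) ∨ (x1 ∧ x1))) ∧ ¬(¬(F ∨ T) ∨ (F ∧ (F ∧ x0)))
  [4] F ∧ ¬(¬(F ∨ T) ∨ (F ∧ (F ∧ x0)))
  [5] F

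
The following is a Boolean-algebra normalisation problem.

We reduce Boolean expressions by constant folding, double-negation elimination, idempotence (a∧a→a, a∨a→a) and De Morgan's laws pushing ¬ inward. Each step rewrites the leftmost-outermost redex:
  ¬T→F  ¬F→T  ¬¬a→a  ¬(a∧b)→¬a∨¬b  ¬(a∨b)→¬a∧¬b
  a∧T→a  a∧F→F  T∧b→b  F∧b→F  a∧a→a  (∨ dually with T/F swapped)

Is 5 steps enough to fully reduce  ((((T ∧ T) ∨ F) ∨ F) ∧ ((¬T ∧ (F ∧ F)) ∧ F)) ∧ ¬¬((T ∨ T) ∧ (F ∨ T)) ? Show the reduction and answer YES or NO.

Answer: NO — after 5 steps the term is F ∧ ¬¬((T ∨ T) ∧ (F ∨ T)), not yet normal

Reduction:
  start: ((((T ∧ T) ∨ F) ∨ F) ∧ ((¬T ∧ (F ∧ F)) ∧ F)) ∧ ¬¬((T ∨ T) ∧ (F ∨ T))
  step 1: (((T ∧ T) ∨ F) ∧ ((¬T ∧ (F ∧ F)) ∧ F)) ∧ ¬¬((T ∨ T) ∧ (F ∨ T))
  step 2: ((T ∧ T) ∧ ((¬T ∧ (F ∧ F)) ∧ F)) ∧ ¬¬((T ∨ T) ∧ (F ∨ T))
  step 3: (T ∧ ((¬T ∧ (F ∧ F)) ∧ F)) ∧ ¬¬((T ∨ T) ∧ (F ∨ T))
  step 4: ((¬T ∧ (F ∧ F)) ∧ F) ∧ ¬¬((T ∨ T) ∧ (F ∨ T))
  step 5: F ∧ ¬¬((T ∨ T) ∧ (F ∨ T))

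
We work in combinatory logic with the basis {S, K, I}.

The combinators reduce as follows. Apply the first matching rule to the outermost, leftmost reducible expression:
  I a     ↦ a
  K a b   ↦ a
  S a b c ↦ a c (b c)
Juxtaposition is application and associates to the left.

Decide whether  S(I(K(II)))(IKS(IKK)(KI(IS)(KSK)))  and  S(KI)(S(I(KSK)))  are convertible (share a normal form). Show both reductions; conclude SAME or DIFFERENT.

Term A:
  start: S(I(K(II)))(IKS(IKK)(KI(IS)(KSK)))
  step 1: S(K(II))(IKS(IKK)(KI(IS)(KSK)))
  step 2: S(KI)(IKS(IKK)(KI(IS)(KSK)))
  step 3: S(KI)(KS(IKK)(KI(IS)(KSK)))
  step 4: S(KI)(S(KI(IS)(KSK)))
  step 5: S(KI)(S(I(KSK)))
  step 6: S(KI)(S(KSK))
  step 7: S(KI)(SS)

Term B:
  start: S(KI)(S(I(KSK)))
  step 1: S(KI)(S(KSK))
  step 2: S(KI)(SS)

Answer: SAME — A ⇓ S(KI)(SS), B ⇓ S(KI)(SS)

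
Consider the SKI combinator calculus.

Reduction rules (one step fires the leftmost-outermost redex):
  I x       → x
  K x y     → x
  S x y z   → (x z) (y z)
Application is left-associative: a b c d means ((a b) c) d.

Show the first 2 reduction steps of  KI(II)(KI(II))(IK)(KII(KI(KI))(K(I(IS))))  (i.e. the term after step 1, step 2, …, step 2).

Answer: after 2 steps: KI(II)(IK)(KII(KI(KI))(K(I(IS))))

Working:
  start: KI(II)(KI(II))(IK)(KII(KI(KI))(K(I(IS))))
  step 1: I(KI(II))(IK)(KII(KI(KI))(K(I(IS))))
  step 2: KI(II)(IK)(KII(KI(KI))(K(I(IS))))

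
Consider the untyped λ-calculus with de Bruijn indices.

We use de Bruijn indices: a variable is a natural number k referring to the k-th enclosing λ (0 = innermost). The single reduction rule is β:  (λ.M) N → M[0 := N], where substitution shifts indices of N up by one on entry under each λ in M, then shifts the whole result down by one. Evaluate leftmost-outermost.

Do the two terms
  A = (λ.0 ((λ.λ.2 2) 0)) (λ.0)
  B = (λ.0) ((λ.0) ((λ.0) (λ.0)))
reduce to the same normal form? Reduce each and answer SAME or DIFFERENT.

Answer: DIFFERENT — A ⇓ λ.λ.0, B ⇓ λ.0

Derivation:
Term A:
  start: (λ.0 ((λ.λ.2 2) 0)) (λ.0)
  →1  (λ.0) ((λ.λ.(λ.0) (λ.0)) (λ.0))
  →2  (λ.λ.(λ.0) (λ.0)) (λ.0)
  →3  λ.(λ.0) (λ.0)
  →4  λ.λ.0

Term B:
  start: (λ.0) ((λ.0) ((λ.0) (λ.0)))
  →1  (λ.0) ((λ.0) (λ.0))
  →2  (λ.0) (λ.0)
  →3  λ.0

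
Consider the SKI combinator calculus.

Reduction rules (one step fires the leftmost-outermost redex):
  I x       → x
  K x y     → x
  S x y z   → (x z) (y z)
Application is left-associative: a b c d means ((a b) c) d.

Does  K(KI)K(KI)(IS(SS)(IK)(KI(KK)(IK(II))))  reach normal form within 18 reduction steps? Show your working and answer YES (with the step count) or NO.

  start: K(KI)K(KI)(IS(SS)(IK)(KI(KK)(IK(II))))
  →1  KI(KI)(IS(SS)(IK)(KI(KK)(IK(II))))
  →2  I(IS(SS)(IK)(KI(KK)(IK(II))))
  →3  IS(SS)(IK)(KI(KK)(IK(II)))
  →4  S(SS)(IK)(KI(KK)(IK(II)))
  →5  SS(KI(KK)(IK(II)))(IK(KI(KK)(IK(II))))
  →6  S(IK(KI(KK)(IK(II))))(KI(KK)(IK(II))(IK(KI(KK)(IK(II)))))
  →7  S(K(KI(KK)(IK(II))))(KI(KK)(IK(II))(IK(KI(KK)(IK(II)))))
  →8  S(K(I(IK(II))))(KI(KK)(IK(II))(IK(KI(KK)(IK(II)))))
  →9  S(K(IK(II)))(KI(KK)(IK(II))(IK(KI(KK)(IK(II)))))
  →10  S(K(K(II)))(KI(KK)(IK(II))(IK(KI(KK)(IK(II)))))
  →11  S(K(KI))(KI(KK)(IK(II))(IK(KI(KK)(IK(II)))))
  →12  S(K(KI))(I(IK(II))(IK(KI(KK)(IK(II)))))
  →13  S(K(KI))(IK(II)(IK(KI(KK)(IK(II)))))
  →14  S(K(KI))(K(II)(IK(KI(KK)(IK(II)))))
  →15  S(K(KI))(II)
  →16  S(K(KI))I

Answer: YES — reaches normal form S(K(KI))I in 16 ≤ 18 steps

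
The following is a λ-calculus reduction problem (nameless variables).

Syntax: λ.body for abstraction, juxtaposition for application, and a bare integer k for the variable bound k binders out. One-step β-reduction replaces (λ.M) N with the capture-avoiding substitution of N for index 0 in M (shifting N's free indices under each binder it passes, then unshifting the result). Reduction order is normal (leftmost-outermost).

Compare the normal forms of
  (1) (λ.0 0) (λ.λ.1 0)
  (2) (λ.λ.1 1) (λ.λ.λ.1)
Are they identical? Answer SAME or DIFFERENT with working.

Term A:
  start: (λ.0 0) (λ.λ.1 0)
  step 1: (λ.λ.1 0) (λ.λ.1 0)
  step 2: λ.(λ.λ.1 0) 0
  step 3: λ.λ.1 0

Term B:
  start: (λ.λ.1 1) (λ.λ.λ.1)
  step 1: λ.(λ.λ.λ.1) (λ.λ.λ.1)
  step 2: λ.λ.λ.1

Answer: DIFFERENT — A ⇓ λ.λ.1 0, B ⇓ λ.λ.λ.1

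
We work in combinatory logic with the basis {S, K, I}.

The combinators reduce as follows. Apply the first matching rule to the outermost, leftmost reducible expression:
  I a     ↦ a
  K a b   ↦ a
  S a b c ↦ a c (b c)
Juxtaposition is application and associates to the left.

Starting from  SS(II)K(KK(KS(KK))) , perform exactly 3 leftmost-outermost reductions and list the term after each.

Answer: after 3 steps: KK(KS(KK))

Reduction:
  start: SS(II)K(KK(KS(KK)))
  →1  SK(IIK)(KK(KS(KK)))
  →2  K(KK(KS(KK)))(IIK(KK(KS(KK))))
  →3  KK(KS(KK))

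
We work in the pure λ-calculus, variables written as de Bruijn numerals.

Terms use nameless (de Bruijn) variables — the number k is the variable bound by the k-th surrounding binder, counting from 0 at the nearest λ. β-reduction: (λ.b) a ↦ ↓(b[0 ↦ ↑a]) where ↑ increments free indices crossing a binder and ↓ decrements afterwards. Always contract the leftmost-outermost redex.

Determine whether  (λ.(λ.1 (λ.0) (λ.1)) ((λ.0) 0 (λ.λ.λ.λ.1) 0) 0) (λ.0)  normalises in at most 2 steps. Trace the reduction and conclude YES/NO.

  start: (λ.(λ.1 (λ.0) (λ.1)) ((λ.0) 0 (λ.λ.λ.λ.1) 0) 0) (λ.0)
  step 1: (λ.(λ.0) (λ.0) (λ.1)) ((λ.0) (λ.0) (λ.λ.λ.λ.1) (λ.0)) (λ.0)
  step 2: (λ.0) (λ.0) (λ.(λ.0) (λ.0) (λ.λ.λ.λ.1) (λ.0)) (λ.0)

Answer: NO — after 2 steps the term is (λ.0) (λ.0) (λ.(λ.0) (λ.0) (λ.λ.λ.λ.1) (λ.0)) (λ.0), not yet normal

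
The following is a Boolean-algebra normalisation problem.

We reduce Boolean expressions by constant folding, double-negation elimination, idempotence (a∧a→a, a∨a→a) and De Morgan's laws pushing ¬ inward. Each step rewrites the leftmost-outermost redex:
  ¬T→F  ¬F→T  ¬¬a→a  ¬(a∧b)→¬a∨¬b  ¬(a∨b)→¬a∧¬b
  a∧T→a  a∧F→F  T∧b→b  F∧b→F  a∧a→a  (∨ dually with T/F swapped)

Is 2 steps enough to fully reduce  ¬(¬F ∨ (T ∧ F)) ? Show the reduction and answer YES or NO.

  start: ¬(¬F ∨ (T ∧ F))
  step 1: ¬¬F ∧ ¬(T ∧ F)
  step 2: F ∧ ¬(T ∧ F)

Answer: NO — after 2 steps the term is F ∧ ¬(T ∧ F), not yet normal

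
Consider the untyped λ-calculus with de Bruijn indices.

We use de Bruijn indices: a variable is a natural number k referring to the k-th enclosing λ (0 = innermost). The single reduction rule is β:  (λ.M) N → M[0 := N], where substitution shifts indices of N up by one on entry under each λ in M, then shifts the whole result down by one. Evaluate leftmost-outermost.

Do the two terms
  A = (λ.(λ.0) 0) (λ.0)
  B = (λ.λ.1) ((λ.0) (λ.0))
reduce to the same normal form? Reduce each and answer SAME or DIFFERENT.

Answer: DIFFERENT — A ⇓ λ.0, B ⇓ λ.λ.0

Working:
Term A:
  start: (λ.(λ.0) 0) (λ.0)
  [1] (λ.0) (λ.0)
  [2] λ.0

Term B:
  start: (λ.λ.1) ((λ.0) (λ.0))
  [1] λ.(λ.0) (λ.0)
  [2] λ.λ.0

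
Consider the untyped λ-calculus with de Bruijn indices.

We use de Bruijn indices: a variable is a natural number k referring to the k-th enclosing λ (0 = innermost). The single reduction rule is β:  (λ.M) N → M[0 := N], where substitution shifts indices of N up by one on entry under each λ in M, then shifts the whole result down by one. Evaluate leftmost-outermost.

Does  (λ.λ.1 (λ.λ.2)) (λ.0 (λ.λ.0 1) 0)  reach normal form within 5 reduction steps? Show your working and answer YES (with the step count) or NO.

Answer: YES — reaches normal form λ.0 in 4 ≤ 5 steps

Reduction:
  start: (λ.λ.1 (λ.λ.2)) (λ.0 (λ.λ.0 1) 0)
  [1] λ.(λ.0 (λ.λ.0 1) 0) (λ.λ.2)
  [2] λ.(λ.λ.2) (λ.λ.0 1) (λ.λ.2)
  [3] λ.(λ.1) (λ.λ.2)
  [4] λ.0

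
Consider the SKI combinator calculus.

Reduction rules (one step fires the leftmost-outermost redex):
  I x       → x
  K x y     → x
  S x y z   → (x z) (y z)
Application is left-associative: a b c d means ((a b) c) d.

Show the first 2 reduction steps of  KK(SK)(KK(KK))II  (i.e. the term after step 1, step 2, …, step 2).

  start: KK(SK)(KK(KK))II
  [1] K(KK(KK))II
  [2] KK(KK)I

Answer: after 2 steps: KK(KK)I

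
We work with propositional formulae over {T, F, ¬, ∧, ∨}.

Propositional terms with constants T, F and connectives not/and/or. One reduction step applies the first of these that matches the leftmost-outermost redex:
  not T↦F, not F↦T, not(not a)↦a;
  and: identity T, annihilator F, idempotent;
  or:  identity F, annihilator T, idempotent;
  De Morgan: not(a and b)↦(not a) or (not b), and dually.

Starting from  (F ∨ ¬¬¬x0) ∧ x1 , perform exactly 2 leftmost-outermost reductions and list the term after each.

Answer: after 2 steps: ¬x0 ∧ x1

Derivation:
  start: (F ∨ ¬¬¬x0) ∧ x1
  [1] ¬¬¬x0 ∧ x1
  [2] ¬x0 ∧ x1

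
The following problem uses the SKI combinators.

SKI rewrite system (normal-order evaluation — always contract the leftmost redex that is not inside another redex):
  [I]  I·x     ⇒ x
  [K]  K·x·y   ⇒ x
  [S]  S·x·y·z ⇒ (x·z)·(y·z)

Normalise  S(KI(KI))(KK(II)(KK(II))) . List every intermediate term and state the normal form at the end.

  start: S(KI(KI))(KK(II)(KK(II)))
  →1  SI(KK(II)(KK(II)))
  →2  SI(K(KK(II)))
  →3  SI(KK)

Answer: normal form = SI(KK)  (in 3 steps)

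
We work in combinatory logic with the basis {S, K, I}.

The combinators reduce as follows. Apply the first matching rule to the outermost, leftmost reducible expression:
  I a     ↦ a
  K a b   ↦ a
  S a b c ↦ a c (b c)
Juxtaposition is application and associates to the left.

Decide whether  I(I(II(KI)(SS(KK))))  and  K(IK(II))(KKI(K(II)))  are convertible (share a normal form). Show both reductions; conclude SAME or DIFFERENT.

Answer: DIFFERENT — A ⇓ I, B ⇓ KI

Derivation:
Term A:
  start: I(I(II(KI)(SS(KK))))
  →1  I(II(KI)(SS(KK)))
  →2  II(KI)(SS(KK))
  →3  I(KI)(SS(KK))
  →4  KI(SS(KK))
  →5  I

Term B:
  start: K(IK(II))(KKI(K(II)))
  →1  IK(II)
  →2  K(II)
  →3  KI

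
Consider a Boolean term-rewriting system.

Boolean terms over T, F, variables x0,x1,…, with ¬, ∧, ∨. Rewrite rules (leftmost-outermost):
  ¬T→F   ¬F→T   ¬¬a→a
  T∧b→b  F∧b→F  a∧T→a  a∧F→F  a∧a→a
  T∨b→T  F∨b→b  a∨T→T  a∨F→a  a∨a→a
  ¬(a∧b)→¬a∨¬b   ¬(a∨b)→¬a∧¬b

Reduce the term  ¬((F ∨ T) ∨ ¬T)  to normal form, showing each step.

  start: ¬((F ∨ T) ∨ ¬T)
  →1  ¬(F ∨ T) ∧ ¬¬T
  →2  (¬F ∧ ¬T) ∧ ¬¬T
  →3  (T ∧ ¬T) ∧ ¬¬T
  →4  ¬T ∧ ¬¬T
  →5  F ∧ ¬¬T
  →6  F

Answer: normal form = F  (in 6 steps)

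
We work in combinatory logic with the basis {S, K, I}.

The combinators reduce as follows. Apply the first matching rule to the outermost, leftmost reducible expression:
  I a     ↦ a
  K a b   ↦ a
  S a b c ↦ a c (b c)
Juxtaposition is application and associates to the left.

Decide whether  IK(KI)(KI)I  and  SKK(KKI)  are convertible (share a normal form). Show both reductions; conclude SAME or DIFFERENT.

Term A:
  start: IK(KI)(KI)I
  [1] K(KI)(KI)I
  [2] KII
  [3] I

Term B:
  start: SKK(KKI)
  [1] K(KKI)(K(KKI))
  [2] KKI
  [3] K

Answer: DIFFERENT — A ⇓ I, B ⇓ K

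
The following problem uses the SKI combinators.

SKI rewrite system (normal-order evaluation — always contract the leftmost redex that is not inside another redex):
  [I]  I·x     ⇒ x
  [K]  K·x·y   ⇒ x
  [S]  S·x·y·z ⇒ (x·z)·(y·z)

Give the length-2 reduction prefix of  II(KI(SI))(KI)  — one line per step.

Answer: after 2 steps: KI(SI)(KI)

Working:
  start: II(KI(SI))(KI)
  [1] I(KI(SI))(KI)
  [2] KI(SI)(KI)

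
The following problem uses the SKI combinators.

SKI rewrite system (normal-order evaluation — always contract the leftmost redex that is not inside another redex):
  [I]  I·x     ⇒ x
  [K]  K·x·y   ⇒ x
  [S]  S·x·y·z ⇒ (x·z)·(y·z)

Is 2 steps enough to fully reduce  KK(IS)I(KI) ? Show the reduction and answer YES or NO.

  start: KK(IS)I(KI)
  [1] KI(KI)
  [2] I

Answer: YES — reaches normal form I in 2 ≤ 2 steps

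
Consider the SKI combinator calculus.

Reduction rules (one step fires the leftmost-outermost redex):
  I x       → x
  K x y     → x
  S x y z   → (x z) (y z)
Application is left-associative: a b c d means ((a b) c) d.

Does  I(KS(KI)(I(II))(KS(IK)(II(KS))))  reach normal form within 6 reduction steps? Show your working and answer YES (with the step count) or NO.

Answer: NO — after 6 steps the term is SI(S(I(KS))), not yet normal

Derivation:
  start: I(KS(KI)(I(II))(KS(IK)(II(KS))))
  [1] KS(KI)(I(II))(KS(IK)(II(KS)))
  [2] S(I(II))(KS(IK)(II(KS)))
  [3] S(II)(KS(IK)(II(KS)))
  [4] SI(KS(IK)(II(KS)))
  [5] SI(S(II(KS)))
  [6] SI(S(I(KS)))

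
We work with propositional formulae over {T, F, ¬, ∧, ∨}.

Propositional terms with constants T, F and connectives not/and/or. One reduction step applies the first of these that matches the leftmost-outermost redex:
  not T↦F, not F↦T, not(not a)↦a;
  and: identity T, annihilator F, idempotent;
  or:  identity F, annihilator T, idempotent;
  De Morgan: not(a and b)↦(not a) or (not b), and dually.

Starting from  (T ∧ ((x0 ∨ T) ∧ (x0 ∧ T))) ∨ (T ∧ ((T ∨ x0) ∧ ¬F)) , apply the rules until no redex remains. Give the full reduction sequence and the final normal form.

Answer: normal form = T  (in 9 steps)

Working:
  start: (T ∧ ((x0 ∨ T) ∧ (x0 ∧ T))) ∨ (T ∧ ((T ∨ x0) ∧ ¬F))
  [1] ((x0 ∨ T) ∧ (x0 ∧ T)) ∨ (T ∧ ((T ∨ x0) ∧ ¬F))
  [2] (T ∧ (x0 ∧ T)) ∨ (T ∧ ((T ∨ x0) ∧ ¬F))
  [3] (x0 ∧ T) ∨ (T ∧ ((T ∨ x0) ∧ ¬F))
  [4] x0 ∨ (T ∧ ((T ∨ x0) ∧ ¬F))
  [5] x0 ∨ ((T ∨ x0) ∧ ¬F)
  [6] x0 ∨ (T ∧ ¬F)
  [7] x0 ∨ ¬F
  [8] x0 ∨ T
  [9] T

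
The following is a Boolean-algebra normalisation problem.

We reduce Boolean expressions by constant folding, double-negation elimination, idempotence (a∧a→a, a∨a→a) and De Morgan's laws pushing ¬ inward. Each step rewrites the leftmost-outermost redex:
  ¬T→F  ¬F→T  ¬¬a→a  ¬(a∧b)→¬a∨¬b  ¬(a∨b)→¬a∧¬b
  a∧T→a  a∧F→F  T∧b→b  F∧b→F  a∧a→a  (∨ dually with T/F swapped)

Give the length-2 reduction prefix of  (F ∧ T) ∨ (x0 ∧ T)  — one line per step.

Answer: after 2 steps: x0 ∧ T

Reduction:
  start: (F ∧ T) ∨ (x0 ∧ T)
  [1] F ∨ (x0 ∧ T)
  [2] x0 ∧ T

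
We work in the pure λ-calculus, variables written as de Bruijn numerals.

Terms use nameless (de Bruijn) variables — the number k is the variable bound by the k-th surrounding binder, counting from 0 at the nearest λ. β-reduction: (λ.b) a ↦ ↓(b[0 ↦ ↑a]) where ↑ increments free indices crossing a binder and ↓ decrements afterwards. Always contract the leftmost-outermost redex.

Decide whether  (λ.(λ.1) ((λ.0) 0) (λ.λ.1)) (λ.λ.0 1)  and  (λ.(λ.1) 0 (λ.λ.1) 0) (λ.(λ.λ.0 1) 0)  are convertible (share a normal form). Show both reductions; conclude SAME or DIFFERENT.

Term A:
  start: (λ.(λ.1) ((λ.0) 0) (λ.λ.1)) (λ.λ.0 1)
  [1] (λ.λ.λ.0 1) ((λ.0) (λ.λ.0 1)) (λ.λ.1)
  [2] (λ.λ.0 1) (λ.λ.1)
  [3] λ.0 (λ.λ.1)

Term B:
  start: (λ.(λ.1) 0 (λ.λ.1) 0) (λ.(λ.λ.0 1) 0)
  [1] (λ.λ.(λ.λ.0 1) 0) (λ.(λ.λ.0 1) 0) (λ.λ.1) (λ.(λ.λ.0 1) 0)
  [2] (λ.(λ.λ.0 1) 0) (λ.λ.1) (λ.(λ.λ.0 1) 0)
  [3] (λ.λ.0 1) (λ.λ.1) (λ.(λ.λ.0 1) 0)
  [4] (λ.0 (λ.λ.1)) (λ.(λ.λ.0 1) 0)
  [5] (λ.(λ.λ.0 1) 0) (λ.λ.1)
  [6] (λ.λ.0 1) (λ.λ.1)
  [7] λ.0 (λ.λ.1)

Answer: SAME — A ⇓ λ.0 (λ.λ.1), B ⇓ λ.0 (λ.λ.1)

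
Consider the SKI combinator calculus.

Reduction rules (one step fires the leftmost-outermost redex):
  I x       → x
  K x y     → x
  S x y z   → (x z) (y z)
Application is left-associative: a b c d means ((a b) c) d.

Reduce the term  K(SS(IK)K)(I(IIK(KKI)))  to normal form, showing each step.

  start: K(SS(IK)K)(I(IIK(KKI)))
  step 1: SS(IK)K
  step 2: SK(IKK)
  step 3: SK(KK)

Answer: normal form = SK(KK)  (in 3 steps)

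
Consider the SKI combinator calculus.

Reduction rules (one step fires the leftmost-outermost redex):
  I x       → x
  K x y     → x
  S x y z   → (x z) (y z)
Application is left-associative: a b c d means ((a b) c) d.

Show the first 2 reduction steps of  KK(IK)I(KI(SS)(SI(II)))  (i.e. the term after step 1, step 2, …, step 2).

  start: KK(IK)I(KI(SS)(SI(II)))
  [1] KI(KI(SS)(SI(II)))
  [2] I

Answer: after 2 steps: I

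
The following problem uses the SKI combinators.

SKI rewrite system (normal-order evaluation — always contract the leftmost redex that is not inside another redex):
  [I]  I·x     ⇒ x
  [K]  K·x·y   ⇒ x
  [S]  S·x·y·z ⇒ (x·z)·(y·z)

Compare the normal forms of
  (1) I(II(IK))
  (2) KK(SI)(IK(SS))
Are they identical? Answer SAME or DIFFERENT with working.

Answer: DIFFERENT — A ⇓ K, B ⇓ K(K(SS))

Derivation:
Term A:
  start: I(II(IK))
  [1] II(IK)
  [2] I(IK)
  [3] IK
  [4] K

Term B:
  start: KK(SI)(IK(SS))
  [1] K(IK(SS))
  [2] K(K(SS))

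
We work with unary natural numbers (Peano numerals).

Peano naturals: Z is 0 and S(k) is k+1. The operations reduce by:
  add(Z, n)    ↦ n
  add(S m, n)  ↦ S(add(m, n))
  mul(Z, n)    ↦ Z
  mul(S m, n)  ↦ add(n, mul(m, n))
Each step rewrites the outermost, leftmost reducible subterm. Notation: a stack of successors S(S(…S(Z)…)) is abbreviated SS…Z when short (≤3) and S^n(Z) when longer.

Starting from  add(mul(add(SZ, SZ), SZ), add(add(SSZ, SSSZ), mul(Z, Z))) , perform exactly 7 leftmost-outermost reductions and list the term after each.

Answer: after 7 steps: S(add(add(SZ, mul(Z, SZ)), add(add(SSZ, SSSZ), mul(Z, Z))))

Derivation:
  start: add(mul(add(SZ, SZ), SZ), add(add(SSZ, SSSZ), mul(Z, Z)))
  step 1: add(mul(S(add(Z, SZ)), SZ), add(add(SSZ, SSSZ), mul(Z, Z)))
  step 2: add(add(SZ, mul(add(Z, SZ), SZ)), add(add(SSZ, SSSZ), mul(Z, Z)))
  step 3: add(S(add(Z, mul(add(Z, SZ), SZ))), add(add(SSZ, SSSZ), mul(Z, Z)))
  step 4: S(add(add(Z, mul(add(Z, SZ), SZ)), add(add(SSZ, SSSZ), mul(Z, Z))))
  step 5: S(add(mul(add(Z, SZ), SZ), add(add(SSZ, SSSZ), mul(Z, Z))))
  step 6: S(add(mul(SZ, SZ), add(add(SSZ, SSSZ), mul(Z, Z))))
  step 7: S(add(add(SZ, mul(Z, SZ)), add(add(SSZ, SSSZ), mul(Z, Z))))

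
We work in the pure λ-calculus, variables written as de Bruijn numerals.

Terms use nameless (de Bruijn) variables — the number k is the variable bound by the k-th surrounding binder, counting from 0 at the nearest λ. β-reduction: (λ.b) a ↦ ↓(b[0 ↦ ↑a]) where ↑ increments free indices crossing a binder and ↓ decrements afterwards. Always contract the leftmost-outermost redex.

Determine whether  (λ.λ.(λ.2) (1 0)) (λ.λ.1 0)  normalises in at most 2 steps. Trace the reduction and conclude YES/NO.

  start: (λ.λ.(λ.2) (1 0)) (λ.λ.1 0)
  →1  λ.(λ.λ.λ.1 0) ((λ.λ.1 0) 0)
  →2  λ.λ.λ.1 0

Answer: YES — reaches normal form λ.λ.λ.1 0 in 2 ≤ 2 steps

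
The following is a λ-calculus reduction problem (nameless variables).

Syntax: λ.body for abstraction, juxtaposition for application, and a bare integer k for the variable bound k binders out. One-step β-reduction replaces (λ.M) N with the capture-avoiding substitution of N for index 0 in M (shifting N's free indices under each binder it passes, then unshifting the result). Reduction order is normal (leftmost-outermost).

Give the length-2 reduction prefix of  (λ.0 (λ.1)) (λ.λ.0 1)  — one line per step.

  start: (λ.0 (λ.1)) (λ.λ.0 1)
  [1] (λ.λ.0 1) (λ.λ.λ.0 1)
  [2] λ.0 (λ.λ.λ.0 1)

Answer: after 2 steps: λ.0 (λ.λ.λ.0 1)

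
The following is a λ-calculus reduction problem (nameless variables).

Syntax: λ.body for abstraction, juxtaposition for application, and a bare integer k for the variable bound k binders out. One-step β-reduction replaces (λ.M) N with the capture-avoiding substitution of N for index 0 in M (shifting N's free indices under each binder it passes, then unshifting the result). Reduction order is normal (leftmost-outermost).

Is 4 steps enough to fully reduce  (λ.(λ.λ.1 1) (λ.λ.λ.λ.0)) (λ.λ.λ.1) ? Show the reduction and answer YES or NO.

Answer: YES — reaches normal form λ.λ.λ.λ.0 in 3 ≤ 4 steps

Derivation:
  start: (λ.(λ.λ.1 1) (λ.λ.λ.λ.0)) (λ.λ.λ.1)
  [1] (λ.λ.1 1) (λ.λ.λ.λ.0)
  [2] λ.(λ.λ.λ.λ.0) (λ.λ.λ.λ.0)
  [3] λ.λ.λ.λ.0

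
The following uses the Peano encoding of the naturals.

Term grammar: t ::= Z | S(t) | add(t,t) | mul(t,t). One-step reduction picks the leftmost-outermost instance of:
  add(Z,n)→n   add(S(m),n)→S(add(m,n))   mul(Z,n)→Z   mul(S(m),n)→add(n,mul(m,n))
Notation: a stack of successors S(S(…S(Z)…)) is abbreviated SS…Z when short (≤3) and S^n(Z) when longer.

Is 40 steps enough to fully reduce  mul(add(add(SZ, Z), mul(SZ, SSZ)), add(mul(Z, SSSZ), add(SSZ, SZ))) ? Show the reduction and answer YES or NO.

  start: mul(add(add(SZ, Z), mul(SZ, SSZ)), add(mul(Z, SSSZ), add(SSZ, SZ)))
  [1] mul(add(S(add(Z, Z)), mul(SZ, SSZ)), add(mul(Z, SSSZ), add(SSZ, SZ)))
  [2] mul(S(add(add(Z, Z), mul(SZ, SSZ))), add(mul(Z, SSSZ), add(SSZ, SZ)))
  [3] add(add(mul(Z, SSSZ), add(SSZ, SZ)), mul(add(add(Z, Z), mul(SZ, SSZ)), add(mul(Z, SSSZ), add(SSZ, SZ))))
  [4] add(add(Z, add(SSZ, SZ)), mul(add(add(Z, Z), mul(SZ, SSZ)), add(mul(Z, SSSZ), add(SSZ, SZ))))
  [5] add(add(SSZ, SZ), mul(add(add(Z, Z), mul(SZ, SSZ)), add(mul(Z, SSSZ), add(SSZ, SZ))))
  [6] add(S(add(SZ, SZ)), mul(add(add(Z, Z), mul(SZ, SSZ)), add(mul(Z, SSSZ), add(SSZ, SZ))))
  [7] S(add(add(SZ, SZ), mul(add(add(Z, Z), mul(SZ, SSZ)), add(mul(Z, SSSZ), add(SSZ, SZ)))))
  [8] S(add(S(add(Z, SZ)), mul(add(add(Z, Z), mul(SZ, SSZ)), add(mul(Z, SSSZ), add(SSZ, SZ)))))
  [9] S(S(add(add(Z, SZ), mul(add(add(Z, Z), mul(SZ, SSZ)), add(mul(Z, SSSZ), add(SSZ, SZ))))))
  [10] S(S(add(SZ, mul(add(add(Z, Z), mul(SZ, SSZ)), add(mul(Z, SSSZ), add(SSZ, SZ))))))
  [11] S(S(S(add(Z, mul(add(add(Z, Z), mul(SZ, SSZ)), add(mul(Z, SSSZ), add(SSZ, SZ)))))))
  [12] S(S(S(mul(add(add(Z, Z), mul(SZ, SSZ)), add(mul(Z, SSSZ), add(SSZ, SZ))))))
  [13] S(S(S(mul(add(Z, mul(SZ, SSZ)), add(mul(Z, SSSZ), add(SSZ, SZ))))))
  [14] S(S(S(mul(mul(SZ, SSZ), add(mul(Z, SSSZ), add(SSZ, SZ))))))
  [15] S(S(S(mul(add(SSZ, mul(Z, SSZ)), add(mul(Z, SSSZ), add(SSZ, SZ))))))
  [16] S(S(S(mul(S(add(SZ, mul(Z, SSZ))), add(mul(Z, SSSZ), add(SSZ, SZ))))))
  [17] S(S(S(add(add(mul(Z, SSSZ), add(SSZ, SZ)), mul(add(SZ, mul(Z, SSZ)), add(mul(Z, SSSZ), add(SSZ, SZ)))))))
  [18] S(S(S(add(add(Z, add(SSZ, SZ)), mul(add(SZ, mul(Z, SSZ)), add(mul(Z, SSSZ), add(SSZ, SZ)))))))
  [19] S(S(S(add(add(SSZ, SZ), mul(add(SZ, mul(Z, SSZ)), add(mul(Z, SSSZ), add(SSZ, SZ)))))))
  [20] S(S(S(add(S(add(SZ, SZ)), mul(add(SZ, mul(Z, SSZ)), add(mul(Z, SSSZ), add(SSZ, SZ)))))))
  [21] S(S(S(S(add(add(SZ, SZ), mul(add(SZ, mul(Z, SSZ)), add(mul(Z, SSSZ), add(SSZ, SZ))))))))
  [22] S(S(S(S(add(S(add(Z, SZ)), mul(add(SZ, mul(Z, SSZ)), add(mul(Z, SSSZ), add(SSZ, SZ))))))))
  [23] S(S(S(S(S(add(add(Z, SZ), mul(add(SZ, mul(Z, SSZ)), add(mul(Z, SSSZ), add(SSZ, SZ)))))))))
  [24] S(S(S(S(S(add(SZ, mul(add(SZ, mul(Z, SSZ)), add(mul(Z, SSSZ), add(SSZ, SZ)))))))))
  [25] S(S(S(S(S(S(add(Z, mul(add(SZ, mul(Z, SSZ)), add(mul(Z, SSSZ), add(SSZ, SZ))))))))))
  [26] S(S(S(S(S(S(mul(add(SZ, mul(Z, SSZ)), add(mul(Z, SSSZ), add(SSZ, SZ)))))))))
  [27] S(S(S(S(S(S(mul(S(add(Z, mul(Z, SSZ))), add(mul(Z, SSSZ), add(SSZ, SZ)))))))))
  [28] S(S(S(S(S(S(add(add(mul(Z, SSSZ), add(SSZ, SZ)), mul(add(Z, mul(Z, SSZ)), add(mul(Z, SSSZ), add(SSZ, SZ))))))))))
  [29] S(S(S(S(S(S(add(add(Z, add(SSZ, SZ)), mul(add(Z, mul(Z, SSZ)), add(mul(Z, SSSZ), add(SSZ, SZ))))))))))
  [30] S(S(S(S(S(S(add(add(SSZ, SZ), mul(add(Z, mul(Z, SSZ)), add(mul(Z, SSSZ), add(SSZ, SZ))))))))))
  [31] S(S(S(S(S(S(add(S(add(SZ, SZ)), mul(add(Z, mul(Z, SSZ)), add(mul(Z, SSSZ), add(SSZ, SZ))))))))))
  [32] S(S(S(S(S(S(S(add(add(SZ, SZ), mul(add(Z, mul(Z, SSZ)), add(mul(Z, SSSZ), add(SSZ, SZ)))))))))))
  [33] S(S(S(S(S(S(S(add(S(add(Z, SZ)), mul(add(Z, mul(Z, SSZ)), add(mul(Z, SSSZ), add(SSZ, SZ)))))))))))
  [34] S(S(S(S(S(S(S(S(add(add(Z, SZ), mul(add(Z, mul(Z, SSZ)), add(mul(Z, SSSZ), add(SSZ, SZ))))))))))))
  [35] S(S(S(S(S(S(S(S(add(SZ, mul(add(Z, mul(Z, SSZ)), add(mul(Z, SSSZ), add(SSZ, SZ))))))))))))
  [36] S(S(S(S(S(S(S(S(S(add(Z, mul(add(Z, mul(Z, SSZ)), add(mul(Z, SSSZ), add(SSZ, SZ)))))))))))))
  [37] S(S(S(S(S(S(S(S(S(mul(add(Z, mul(Z, SSZ)), add(mul(Z, SSSZ), add(SSZ, SZ))))))))))))
  [38] S(S(S(S(S(S(S(S(S(mul(mul(Z, SSZ), add(mul(Z, SSSZ), add(SSZ, SZ))))))))))))
  [39] S(S(S(S(S(S(S(S(S(mul(Z, add(mul(Z, SSSZ), add(SSZ, SZ))))))))))))
  [40] S^9(Z)

Answer: YES — reaches normal form S^9(Z) in 40 ≤ 40 steps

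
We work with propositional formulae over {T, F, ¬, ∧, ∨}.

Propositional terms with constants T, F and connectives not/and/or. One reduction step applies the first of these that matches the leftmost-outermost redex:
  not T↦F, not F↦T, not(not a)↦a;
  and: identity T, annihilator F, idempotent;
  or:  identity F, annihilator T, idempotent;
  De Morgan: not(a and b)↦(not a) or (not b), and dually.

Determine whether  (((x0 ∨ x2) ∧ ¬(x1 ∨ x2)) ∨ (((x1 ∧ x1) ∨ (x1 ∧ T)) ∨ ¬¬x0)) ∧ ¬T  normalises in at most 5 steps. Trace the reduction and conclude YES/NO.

  start: (((x0 ∨ x2) ∧ ¬(x1 ∨ x2)) ∨ (((x1 ∧ x1) ∨ (x1 ∧ T)) ∨ ¬¬x0)) ∧ ¬T
  step 1: (((x0 ∨ x2) ∧ (¬x1 ∧ ¬x2)) ∨ (((x1 ∧ x1) ∨ (x1 ∧ T)) ∨ ¬¬x0)) ∧ ¬T
  step 2: (((x0 ∨ x2) ∧ (¬x1 ∧ ¬x2)) ∨ ((x1 ∨ (x1 ∧ T)) ∨ ¬¬x0)) ∧ ¬T
  step 3: (((x0 ∨ x2) ∧ (¬x1 ∧ ¬x2)) ∨ ((x1 ∨ x1) ∨ ¬¬x0)) ∧ ¬T
  step 4: (((x0 ∨ x2) ∧ (¬x1 ∧ ¬x2)) ∨ (x1 ∨ ¬¬x0)) ∧ ¬T
  step 5: (((x0 ∨ x2) ∧ (¬x1 ∧ ¬x2)) ∨ (x1 ∨ x0)) ∧ ¬T

Answer: NO — after 5 steps the term is (((x0 ∨ x2) ∧ (¬x1 ∧ ¬x2)) ∨ (x1 ∨ x0)) ∧ ¬T, not yet normal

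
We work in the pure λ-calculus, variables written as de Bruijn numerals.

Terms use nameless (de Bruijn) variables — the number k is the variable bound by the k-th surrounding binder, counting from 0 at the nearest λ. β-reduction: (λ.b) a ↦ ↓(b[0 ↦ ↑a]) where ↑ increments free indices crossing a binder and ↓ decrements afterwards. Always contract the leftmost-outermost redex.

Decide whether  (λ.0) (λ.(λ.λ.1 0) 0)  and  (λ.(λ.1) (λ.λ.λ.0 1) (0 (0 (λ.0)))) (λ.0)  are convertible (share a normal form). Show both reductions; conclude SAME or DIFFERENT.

Term A:
  start: (λ.0) (λ.(λ.λ.1 0) 0)
  →1  λ.(λ.λ.1 0) 0
  →2  λ.λ.1 0

Term B:
  start: (λ.(λ.1) (λ.λ.λ.0 1) (0 (0 (λ.0)))) (λ.0)
  →1  (λ.λ.0) (λ.λ.λ.0 1) ((λ.0) ((λ.0) (λ.0)))
  →2  (λ.0) ((λ.0) ((λ.0) (λ.0)))
  →3  (λ.0) ((λ.0) (λ.0))
  →4  (λ.0) (λ.0)
  →5  λ.0

Answer: DIFFERENT — A ⇓ λ.λ.1 0, B ⇓ λ.0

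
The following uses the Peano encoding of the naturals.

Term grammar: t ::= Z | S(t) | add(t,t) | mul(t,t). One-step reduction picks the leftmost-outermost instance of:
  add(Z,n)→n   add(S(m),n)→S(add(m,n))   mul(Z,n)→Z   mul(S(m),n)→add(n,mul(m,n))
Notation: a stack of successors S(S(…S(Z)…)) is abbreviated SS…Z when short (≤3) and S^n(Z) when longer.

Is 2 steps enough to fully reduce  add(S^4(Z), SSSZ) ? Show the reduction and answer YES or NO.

  start: add(S^4(Z), SSSZ)
  step 1: S(add(SSSZ, SSSZ))
  step 2: S(S(add(SSZ, SSSZ)))

Answer: NO — after 2 steps the term is S(S(add(SSZ, SSSZ))), not yet normal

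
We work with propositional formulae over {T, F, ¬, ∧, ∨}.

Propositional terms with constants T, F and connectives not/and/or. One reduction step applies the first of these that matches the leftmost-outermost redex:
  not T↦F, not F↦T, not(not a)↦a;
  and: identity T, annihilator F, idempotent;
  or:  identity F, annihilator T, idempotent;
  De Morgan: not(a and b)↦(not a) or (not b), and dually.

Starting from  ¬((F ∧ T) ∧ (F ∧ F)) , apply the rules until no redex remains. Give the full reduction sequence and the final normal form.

  start: ¬((F ∧ T) ∧ (F ∧ F))
  step 1: ¬(F ∧ T) ∨ ¬(F ∧ F)
  step 2: (¬F ∨ ¬T) ∨ ¬(F ∧ F)
  step 3: (T ∨ ¬T) ∨ ¬(F ∧ F)
  step 4: T ∨ ¬(F ∧ F)
  step 5: T

Answer: normal form = T  (in 5 steps)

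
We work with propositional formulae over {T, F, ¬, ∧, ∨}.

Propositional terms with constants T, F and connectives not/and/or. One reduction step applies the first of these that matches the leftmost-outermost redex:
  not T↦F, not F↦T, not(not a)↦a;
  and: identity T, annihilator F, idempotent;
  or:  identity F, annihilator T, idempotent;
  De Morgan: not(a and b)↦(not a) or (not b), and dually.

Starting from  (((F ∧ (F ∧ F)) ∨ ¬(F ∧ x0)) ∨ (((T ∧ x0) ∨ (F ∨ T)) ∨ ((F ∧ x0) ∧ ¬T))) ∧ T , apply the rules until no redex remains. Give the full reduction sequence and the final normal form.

  start: (((F ∧ (F ∧ F)) ∨ ¬(F ∧ x0)) ∨ (((T ∧ x0) ∨ (F ∨ T)) ∨ ((F ∧ x0) ∧ ¬T))) ∧ T
  [1] ((F ∧ (F ∧ F)) ∨ ¬(F ∧ x0)) ∨ (((T ∧ x0) ∨ (F ∨ T)) ∨ ((F ∧ x0) ∧ ¬T))
  [2] (F ∨ ¬(F ∧ x0)) ∨ (((T ∧ x0) ∨ (F ∨ T)) ∨ ((F ∧ x0) ∧ ¬T))
  [3] ¬(F ∧ x0) ∨ (((T ∧ x0) ∨ (F ∨ T)) ∨ ((F ∧ x0) ∧ ¬T))
  [4] (¬F ∨ ¬x0) ∨ (((T ∧ x0) ∨ (F ∨ T)) ∨ ((F ∧ x0) ∧ ¬T))
  [5] (T ∨ ¬x0) ∨ (((T ∧ x0) ∨ (F ∨ T)) ∨ ((F ∧ x0) ∧ ¬T))
  [6] T ∨ (((T ∧ x0) ∨ (F ∨ T)) ∨ ((F ∧ x0) ∧ ¬T))
  [7] T

Answer: normal form = T  (in 7 steps)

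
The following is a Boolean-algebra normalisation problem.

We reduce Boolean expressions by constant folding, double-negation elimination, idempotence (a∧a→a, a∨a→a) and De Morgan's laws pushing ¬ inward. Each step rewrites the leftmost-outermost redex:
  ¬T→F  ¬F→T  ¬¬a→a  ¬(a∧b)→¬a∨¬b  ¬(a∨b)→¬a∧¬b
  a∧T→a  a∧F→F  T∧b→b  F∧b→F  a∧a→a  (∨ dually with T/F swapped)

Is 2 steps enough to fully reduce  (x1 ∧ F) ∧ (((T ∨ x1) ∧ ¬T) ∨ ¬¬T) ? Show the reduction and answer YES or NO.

  start: (x1 ∧ F) ∧ (((T ∨ x1) ∧ ¬T) ∨ ¬¬T)
  step 1: F ∧ (((T ∨ x1) ∧ ¬T) ∨ ¬¬T)
  step 2: F

Answer: YES — reaches normal form F in 2 ≤ 2 steps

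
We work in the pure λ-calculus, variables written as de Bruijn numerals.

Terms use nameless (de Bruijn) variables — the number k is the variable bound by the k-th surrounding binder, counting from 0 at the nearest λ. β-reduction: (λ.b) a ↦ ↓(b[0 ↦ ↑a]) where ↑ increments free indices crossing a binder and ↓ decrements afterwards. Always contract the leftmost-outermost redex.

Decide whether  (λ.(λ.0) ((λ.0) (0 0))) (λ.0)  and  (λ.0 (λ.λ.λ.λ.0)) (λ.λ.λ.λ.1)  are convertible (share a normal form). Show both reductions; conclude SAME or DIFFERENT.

Answer: DIFFERENT — A ⇓ λ.0, B ⇓ λ.λ.λ.1

Working:
Term A:
  start: (λ.(λ.0) ((λ.0) (0 0))) (λ.0)
  [1] (λ.0) ((λ.0) ((λ.0) (λ.0)))
  [2] (λ.0) ((λ.0) (λ.0))
  [3] (λ.0) (λ.0)
  [4] λ.0

Term B:
  start: (λ.0 (λ.λ.λ.λ.0)) (λ.λ.λ.λ.1)
  [1] (λ.λ.λ.λ.1) (λ.λ.λ.λ.0)
  [2] λ.λ.λ.1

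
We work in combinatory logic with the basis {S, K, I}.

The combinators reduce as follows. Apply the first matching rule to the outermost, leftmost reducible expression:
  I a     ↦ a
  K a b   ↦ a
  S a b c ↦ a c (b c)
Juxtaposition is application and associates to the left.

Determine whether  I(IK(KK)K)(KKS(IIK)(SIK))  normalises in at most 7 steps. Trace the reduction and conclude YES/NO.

Answer: YES — reaches normal form K in 4 ≤ 7 steps

Derivation:
  start: I(IK(KK)K)(KKS(IIK)(SIK))
  →1  IK(KK)K(KKS(IIK)(SIK))
  →2  K(KK)K(KKS(IIK)(SIK))
  →3  KK(KKS(IIK)(SIK))
  →4  K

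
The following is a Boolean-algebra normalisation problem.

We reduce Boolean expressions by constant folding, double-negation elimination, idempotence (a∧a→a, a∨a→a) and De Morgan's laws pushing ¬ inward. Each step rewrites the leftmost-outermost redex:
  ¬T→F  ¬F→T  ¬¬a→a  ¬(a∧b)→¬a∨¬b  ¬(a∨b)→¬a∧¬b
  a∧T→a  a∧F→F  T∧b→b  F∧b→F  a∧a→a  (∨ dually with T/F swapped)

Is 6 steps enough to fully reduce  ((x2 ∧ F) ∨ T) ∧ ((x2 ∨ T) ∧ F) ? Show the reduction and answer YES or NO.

Answer: YES — reaches normal form F in 3 ≤ 6 steps

Derivation:
  start: ((x2 ∧ F) ∨ T) ∧ ((x2 ∨ T) ∧ F)
  step 1: T ∧ ((x2 ∨ T) ∧ F)
  step 2: (x2 ∨ T) ∧ F
  step 3: F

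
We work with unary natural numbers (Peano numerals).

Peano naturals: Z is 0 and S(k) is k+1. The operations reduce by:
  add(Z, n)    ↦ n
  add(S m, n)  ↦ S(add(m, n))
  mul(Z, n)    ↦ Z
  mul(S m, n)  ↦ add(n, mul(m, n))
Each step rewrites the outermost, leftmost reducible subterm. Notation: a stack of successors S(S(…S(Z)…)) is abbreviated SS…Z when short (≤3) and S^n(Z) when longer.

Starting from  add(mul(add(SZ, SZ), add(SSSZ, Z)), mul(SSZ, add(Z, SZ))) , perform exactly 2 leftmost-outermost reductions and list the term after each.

Answer: after 2 steps: add(add(add(SSSZ, Z), mul(add(Z, SZ), add(SSSZ, Z))), mul(SSZ, add(Z, SZ)))

Derivation:
  start: add(mul(add(SZ, SZ), add(SSSZ, Z)), mul(SSZ, add(Z, SZ)))
  [1] add(mul(S(add(Z, SZ)), add(SSSZ, Z)), mul(SSZ, add(Z, SZ)))
  [2] add(add(add(SSSZ, Z), mul(add(Z, SZ), add(SSSZ, Z))), mul(SSZ, add(Z, SZ)))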